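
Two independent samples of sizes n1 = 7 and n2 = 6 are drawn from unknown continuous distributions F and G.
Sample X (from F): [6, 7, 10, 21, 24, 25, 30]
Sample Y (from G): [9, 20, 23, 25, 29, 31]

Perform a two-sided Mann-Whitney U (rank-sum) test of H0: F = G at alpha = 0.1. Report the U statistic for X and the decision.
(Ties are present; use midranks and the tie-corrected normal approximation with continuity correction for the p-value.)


Step 1: Combine and sort all 13 observations; assign midranks.
sorted (value, group): (6,X), (7,X), (9,Y), (10,X), (20,Y), (21,X), (23,Y), (24,X), (25,X), (25,Y), (29,Y), (30,X), (31,Y)
ranks: 6->1, 7->2, 9->3, 10->4, 20->5, 21->6, 23->7, 24->8, 25->9.5, 25->9.5, 29->11, 30->12, 31->13
Step 2: Rank sum for X: R1 = 1 + 2 + 4 + 6 + 8 + 9.5 + 12 = 42.5.
Step 3: U_X = R1 - n1(n1+1)/2 = 42.5 - 7*8/2 = 42.5 - 28 = 14.5.
       U_Y = n1*n2 - U_X = 42 - 14.5 = 27.5.
Step 4: Ties are present, so use the tie-corrected normal approximation (with continuity correction) for the p-value.
Step 5: p-value = 0.390714; compare to alpha = 0.1. fail to reject H0.

U_X = 14.5, p = 0.390714, fail to reject H0 at alpha = 0.1.


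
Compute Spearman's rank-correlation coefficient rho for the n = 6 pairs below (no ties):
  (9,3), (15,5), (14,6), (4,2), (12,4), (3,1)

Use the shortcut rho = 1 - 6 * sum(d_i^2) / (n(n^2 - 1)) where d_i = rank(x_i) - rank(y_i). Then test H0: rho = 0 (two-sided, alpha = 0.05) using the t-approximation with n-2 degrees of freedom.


Step 1: Rank x and y separately (midranks; no ties here).
rank(x): 9->3, 15->6, 14->5, 4->2, 12->4, 3->1
rank(y): 3->3, 5->5, 6->6, 2->2, 4->4, 1->1
Step 2: d_i = R_x(i) - R_y(i); compute d_i^2.
  (3-3)^2=0, (6-5)^2=1, (5-6)^2=1, (2-2)^2=0, (4-4)^2=0, (1-1)^2=0
sum(d^2) = 2.
Step 3: rho = 1 - 6*2 / (6*(6^2 - 1)) = 1 - 12/210 = 0.942857.
Step 4: Under H0, t = rho * sqrt((n-2)/(1-rho^2)) = 5.6595 ~ t(4).
Step 5: Two-sided p-value from the t-distribution with 4 df = 0.004805.
Step 6: alpha = 0.05. reject H0.

rho = 0.9429, p = 0.004805, reject H0 at alpha = 0.05.


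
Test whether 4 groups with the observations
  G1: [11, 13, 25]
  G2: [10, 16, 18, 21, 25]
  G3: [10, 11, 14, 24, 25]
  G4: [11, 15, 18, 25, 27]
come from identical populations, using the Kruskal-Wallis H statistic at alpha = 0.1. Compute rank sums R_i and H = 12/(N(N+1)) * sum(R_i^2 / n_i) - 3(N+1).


Step 1: Combine all N = 18 observations and assign midranks.
sorted (value, group, rank): (10,G2,1.5), (10,G3,1.5), (11,G1,4), (11,G3,4), (11,G4,4), (13,G1,6), (14,G3,7), (15,G4,8), (16,G2,9), (18,G2,10.5), (18,G4,10.5), (21,G2,12), (24,G3,13), (25,G1,15.5), (25,G2,15.5), (25,G3,15.5), (25,G4,15.5), (27,G4,18)
Step 2: Sum ranks within each group.
R_1 = 25.5 (n_1 = 3)
R_2 = 48.5 (n_2 = 5)
R_3 = 41 (n_3 = 5)
R_4 = 56 (n_4 = 5)
Step 3: H = 12/(N(N+1)) * sum(R_i^2/n_i) - 3(N+1)
     = 12/(18*19) * (25.5^2/3 + 48.5^2/5 + 41^2/5 + 56^2/5) - 3*19
     = 0.035088 * 1650.6 - 57
     = 0.915789.
Step 4: Ties present; correction factor C = 1 - 96/(18^3 - 18) = 0.983488. Corrected H = 0.915789 / 0.983488 = 0.931165.
Step 5: Under H0, H ~ chi^2(3); p-value = 0.817901.
Step 6: alpha = 0.1. fail to reject H0.

H = 0.9312, df = 3, p = 0.817901, fail to reject H0.


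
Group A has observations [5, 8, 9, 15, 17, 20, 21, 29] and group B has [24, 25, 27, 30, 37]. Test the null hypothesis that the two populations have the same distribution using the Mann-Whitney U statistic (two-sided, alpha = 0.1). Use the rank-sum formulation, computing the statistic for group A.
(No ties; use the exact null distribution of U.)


Step 1: Combine and sort all 13 observations; assign midranks.
sorted (value, group): (5,X), (8,X), (9,X), (15,X), (17,X), (20,X), (21,X), (24,Y), (25,Y), (27,Y), (29,X), (30,Y), (37,Y)
ranks: 5->1, 8->2, 9->3, 15->4, 17->5, 20->6, 21->7, 24->8, 25->9, 27->10, 29->11, 30->12, 37->13
Step 2: Rank sum for X: R1 = 1 + 2 + 3 + 4 + 5 + 6 + 7 + 11 = 39.
Step 3: U_X = R1 - n1(n1+1)/2 = 39 - 8*9/2 = 39 - 36 = 3.
       U_Y = n1*n2 - U_X = 40 - 3 = 37.
Step 4: No ties, so the exact null distribution of U (based on enumerating the C(13,8) = 1287 equally likely rank assignments) gives the two-sided p-value.
Step 5: p-value = 0.010878; compare to alpha = 0.1. reject H0.

U_X = 3, p = 0.010878, reject H0 at alpha = 0.1.


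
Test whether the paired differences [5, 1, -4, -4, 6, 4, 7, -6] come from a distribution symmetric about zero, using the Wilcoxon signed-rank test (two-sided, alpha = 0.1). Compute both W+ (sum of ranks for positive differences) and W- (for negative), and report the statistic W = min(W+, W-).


Step 1: Drop any zero differences (none here) and take |d_i|.
|d| = [5, 1, 4, 4, 6, 4, 7, 6]
Step 2: Midrank |d_i| (ties get averaged ranks).
ranks: |5|->5, |1|->1, |4|->3, |4|->3, |6|->6.5, |4|->3, |7|->8, |6|->6.5
Step 3: Attach original signs; sum ranks with positive sign and with negative sign.
W+ = 5 + 1 + 6.5 + 3 + 8 = 23.5
W- = 3 + 3 + 6.5 = 12.5
(Check: W+ + W- = 36 should equal n(n+1)/2 = 36.)
Step 4: Test statistic W = min(W+, W-) = 12.5.
Step 5: Ties in |d|, so use the tie-corrected normal approximation.
        E[W] = n(n+1)/4 = 8*9/4 = 18.
        Tie groups: |d|=4 (t=3), |d|=6 (t=2); sum(t^3 - t) = 30.
        Var[W] = n(n+1)(2n+1)/24 - sum(t^3-t)/48 = 1224/24 - 30/48 = 50.375.
        z = (W - E[W]) / sqrt(Var[W]) = (12.5 - 18) / 7.0975 = -0.7749.
        Two-sided p = 2*Phi(z) = 0.438389.
Step 6: alpha = 0.1. fail to reject H0.

W+ = 23.5, W- = 12.5, W = min = 12.5, p = 0.438389, fail to reject H0.


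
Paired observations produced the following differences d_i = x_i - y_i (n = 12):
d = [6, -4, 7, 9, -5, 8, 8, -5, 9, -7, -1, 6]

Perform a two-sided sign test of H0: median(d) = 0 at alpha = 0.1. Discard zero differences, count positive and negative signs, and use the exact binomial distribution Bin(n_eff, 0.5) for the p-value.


Step 1: Discard zero differences. Original n = 12; n_eff = number of nonzero differences = 12.
Nonzero differences (with sign): +6, -4, +7, +9, -5, +8, +8, -5, +9, -7, -1, +6
Step 2: Count signs: positive = 7, negative = 5.
Step 3: Under H0: P(positive) = 0.5, so the number of positives S ~ Bin(12, 0.5).
Step 4: Two-sided exact p-value = sum of Bin(12,0.5) probabilities at or below the observed probability = 0.774414.
Step 5: alpha = 0.1. fail to reject H0.

n_eff = 12, pos = 7, neg = 5, p = 0.774414, fail to reject H0.


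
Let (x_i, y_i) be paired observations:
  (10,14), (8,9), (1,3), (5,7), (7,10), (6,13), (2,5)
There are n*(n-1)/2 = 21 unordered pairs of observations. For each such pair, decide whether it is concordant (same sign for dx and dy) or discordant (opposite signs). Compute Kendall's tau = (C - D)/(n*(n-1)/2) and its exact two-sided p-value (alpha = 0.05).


Step 1: Enumerate the 21 unordered pairs (i,j) with i<j and classify each by sign(x_j-x_i) * sign(y_j-y_i).
  (1,2):dx=-2,dy=-5->C; (1,3):dx=-9,dy=-11->C; (1,4):dx=-5,dy=-7->C; (1,5):dx=-3,dy=-4->C
  (1,6):dx=-4,dy=-1->C; (1,7):dx=-8,dy=-9->C; (2,3):dx=-7,dy=-6->C; (2,4):dx=-3,dy=-2->C
  (2,5):dx=-1,dy=+1->D; (2,6):dx=-2,dy=+4->D; (2,7):dx=-6,dy=-4->C; (3,4):dx=+4,dy=+4->C
  (3,5):dx=+6,dy=+7->C; (3,6):dx=+5,dy=+10->C; (3,7):dx=+1,dy=+2->C; (4,5):dx=+2,dy=+3->C
  (4,6):dx=+1,dy=+6->C; (4,7):dx=-3,dy=-2->C; (5,6):dx=-1,dy=+3->D; (5,7):dx=-5,dy=-5->C
  (6,7):dx=-4,dy=-8->C
Step 2: C = 18, D = 3, total pairs = 21.
Step 3: tau = (C - D)/(n(n-1)/2) = (18 - 3)/21 = 0.714286.
Step 4: Exact two-sided p-value (enumerate n! = 5040 permutations of y under H0): p = 0.030159.
Step 5: alpha = 0.05. reject H0.

tau_b = 0.7143 (C=18, D=3), p = 0.030159, reject H0.


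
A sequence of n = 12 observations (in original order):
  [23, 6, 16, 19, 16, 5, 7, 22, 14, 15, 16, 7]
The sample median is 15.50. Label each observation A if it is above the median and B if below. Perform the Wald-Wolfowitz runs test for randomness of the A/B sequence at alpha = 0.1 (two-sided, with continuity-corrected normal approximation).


Step 1: Compute median = 15.50; label A = above, B = below.
Labels in order: ABAAABBABBAB  (n_A = 6, n_B = 6)
Step 2: Count runs R = 8.
Step 3: Under H0 (random ordering), E[R] = 2*n_A*n_B/(n_A+n_B) + 1 = 2*6*6/12 + 1 = 7.0000.
        Var[R] = 2*n_A*n_B*(2*n_A*n_B - n_A - n_B) / ((n_A+n_B)^2 * (n_A+n_B-1)) = 4320/1584 = 2.7273.
        SD[R] = 1.6514.
Step 4: Continuity-corrected z = (R - 0.5 - E[R]) / SD[R] = (8 - 0.5 - 7.0000) / 1.6514 = 0.3028.
Step 5: Two-sided p-value via normal approximation = 2*(1 - Phi(|z|)) = 0.762069.
Step 6: alpha = 0.1. fail to reject H0.

R = 8, z = 0.3028, p = 0.762069, fail to reject H0.


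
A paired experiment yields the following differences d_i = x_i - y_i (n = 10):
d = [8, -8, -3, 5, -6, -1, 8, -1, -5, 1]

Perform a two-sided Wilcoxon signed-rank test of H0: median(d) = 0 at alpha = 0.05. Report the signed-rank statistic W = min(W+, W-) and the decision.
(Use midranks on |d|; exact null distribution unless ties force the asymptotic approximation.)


Step 1: Drop any zero differences (none here) and take |d_i|.
|d| = [8, 8, 3, 5, 6, 1, 8, 1, 5, 1]
Step 2: Midrank |d_i| (ties get averaged ranks).
ranks: |8|->9, |8|->9, |3|->4, |5|->5.5, |6|->7, |1|->2, |8|->9, |1|->2, |5|->5.5, |1|->2
Step 3: Attach original signs; sum ranks with positive sign and with negative sign.
W+ = 9 + 5.5 + 9 + 2 = 25.5
W- = 9 + 4 + 7 + 2 + 2 + 5.5 = 29.5
(Check: W+ + W- = 55 should equal n(n+1)/2 = 55.)
Step 4: Test statistic W = min(W+, W-) = 25.5.
Step 5: Ties in |d|, so use the tie-corrected normal approximation.
        E[W] = n(n+1)/4 = 10*11/4 = 27.5.
        Tie groups: |d|=1 (t=3), |d|=5 (t=2), |d|=8 (t=3); sum(t^3 - t) = 54.
        Var[W] = n(n+1)(2n+1)/24 - sum(t^3-t)/48 = 2310/24 - 54/48 = 95.125.
        z = (W - E[W]) / sqrt(Var[W]) = (25.5 - 27.5) / 9.7532 = -0.2051.
        Two-sided p = 2*Phi(z) = 0.837525.
Step 6: alpha = 0.05. fail to reject H0.

W+ = 25.5, W- = 29.5, W = min = 25.5, p = 0.837525, fail to reject H0.


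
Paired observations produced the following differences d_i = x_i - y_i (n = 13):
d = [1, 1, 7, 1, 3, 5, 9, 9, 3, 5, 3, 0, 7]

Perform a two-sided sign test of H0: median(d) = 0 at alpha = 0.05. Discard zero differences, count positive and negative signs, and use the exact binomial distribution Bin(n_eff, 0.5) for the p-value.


Step 1: Discard zero differences. Original n = 13; n_eff = number of nonzero differences = 12.
Nonzero differences (with sign): +1, +1, +7, +1, +3, +5, +9, +9, +3, +5, +3, +7
Step 2: Count signs: positive = 12, negative = 0.
Step 3: Under H0: P(positive) = 0.5, so the number of positives S ~ Bin(12, 0.5).
Step 4: Two-sided exact p-value = sum of Bin(12,0.5) probabilities at or below the observed probability = 0.000488.
Step 5: alpha = 0.05. reject H0.

n_eff = 12, pos = 12, neg = 0, p = 0.000488, reject H0.


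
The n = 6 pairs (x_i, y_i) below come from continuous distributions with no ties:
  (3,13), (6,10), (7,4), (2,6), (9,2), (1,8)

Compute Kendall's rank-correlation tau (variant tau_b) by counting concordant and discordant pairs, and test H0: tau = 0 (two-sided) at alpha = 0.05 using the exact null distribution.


Step 1: Enumerate the 15 unordered pairs (i,j) with i<j and classify each by sign(x_j-x_i) * sign(y_j-y_i).
  (1,2):dx=+3,dy=-3->D; (1,3):dx=+4,dy=-9->D; (1,4):dx=-1,dy=-7->C; (1,5):dx=+6,dy=-11->D
  (1,6):dx=-2,dy=-5->C; (2,3):dx=+1,dy=-6->D; (2,4):dx=-4,dy=-4->C; (2,5):dx=+3,dy=-8->D
  (2,6):dx=-5,dy=-2->C; (3,4):dx=-5,dy=+2->D; (3,5):dx=+2,dy=-2->D; (3,6):dx=-6,dy=+4->D
  (4,5):dx=+7,dy=-4->D; (4,6):dx=-1,dy=+2->D; (5,6):dx=-8,dy=+6->D
Step 2: C = 4, D = 11, total pairs = 15.
Step 3: tau = (C - D)/(n(n-1)/2) = (4 - 11)/15 = -0.466667.
Step 4: Exact two-sided p-value (enumerate n! = 720 permutations of y under H0): p = 0.272222.
Step 5: alpha = 0.05. fail to reject H0.

tau_b = -0.4667 (C=4, D=11), p = 0.272222, fail to reject H0.


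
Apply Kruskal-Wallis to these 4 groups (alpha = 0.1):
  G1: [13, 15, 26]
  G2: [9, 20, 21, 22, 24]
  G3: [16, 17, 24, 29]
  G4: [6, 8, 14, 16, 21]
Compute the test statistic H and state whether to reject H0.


Step 1: Combine all N = 17 observations and assign midranks.
sorted (value, group, rank): (6,G4,1), (8,G4,2), (9,G2,3), (13,G1,4), (14,G4,5), (15,G1,6), (16,G3,7.5), (16,G4,7.5), (17,G3,9), (20,G2,10), (21,G2,11.5), (21,G4,11.5), (22,G2,13), (24,G2,14.5), (24,G3,14.5), (26,G1,16), (29,G3,17)
Step 2: Sum ranks within each group.
R_1 = 26 (n_1 = 3)
R_2 = 52 (n_2 = 5)
R_3 = 48 (n_3 = 4)
R_4 = 27 (n_4 = 5)
Step 3: H = 12/(N(N+1)) * sum(R_i^2/n_i) - 3(N+1)
     = 12/(17*18) * (26^2/3 + 52^2/5 + 48^2/4 + 27^2/5) - 3*18
     = 0.039216 * 1487.93 - 54
     = 4.350327.
Step 4: Ties present; correction factor C = 1 - 18/(17^3 - 17) = 0.996324. Corrected H = 4.350327 / 0.996324 = 4.366380.
Step 5: Under H0, H ~ chi^2(3); p-value = 0.224523.
Step 6: alpha = 0.1. fail to reject H0.

H = 4.3664, df = 3, p = 0.224523, fail to reject H0.


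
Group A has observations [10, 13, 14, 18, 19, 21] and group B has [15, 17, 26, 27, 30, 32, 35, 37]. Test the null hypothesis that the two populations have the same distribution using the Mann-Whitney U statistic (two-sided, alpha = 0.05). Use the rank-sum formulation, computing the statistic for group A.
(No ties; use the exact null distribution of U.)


Step 1: Combine and sort all 14 observations; assign midranks.
sorted (value, group): (10,X), (13,X), (14,X), (15,Y), (17,Y), (18,X), (19,X), (21,X), (26,Y), (27,Y), (30,Y), (32,Y), (35,Y), (37,Y)
ranks: 10->1, 13->2, 14->3, 15->4, 17->5, 18->6, 19->7, 21->8, 26->9, 27->10, 30->11, 32->12, 35->13, 37->14
Step 2: Rank sum for X: R1 = 1 + 2 + 3 + 6 + 7 + 8 = 27.
Step 3: U_X = R1 - n1(n1+1)/2 = 27 - 6*7/2 = 27 - 21 = 6.
       U_Y = n1*n2 - U_X = 48 - 6 = 42.
Step 4: No ties, so the exact null distribution of U (based on enumerating the C(14,6) = 3003 equally likely rank assignments) gives the two-sided p-value.
Step 5: p-value = 0.019980; compare to alpha = 0.05. reject H0.

U_X = 6, p = 0.019980, reject H0 at alpha = 0.05.


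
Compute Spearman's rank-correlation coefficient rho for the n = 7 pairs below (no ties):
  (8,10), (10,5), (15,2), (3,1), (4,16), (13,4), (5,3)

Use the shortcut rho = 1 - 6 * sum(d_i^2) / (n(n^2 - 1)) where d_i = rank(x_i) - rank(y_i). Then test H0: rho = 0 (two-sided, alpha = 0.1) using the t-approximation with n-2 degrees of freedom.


Step 1: Rank x and y separately (midranks; no ties here).
rank(x): 8->4, 10->5, 15->7, 3->1, 4->2, 13->6, 5->3
rank(y): 10->6, 5->5, 2->2, 1->1, 16->7, 4->4, 3->3
Step 2: d_i = R_x(i) - R_y(i); compute d_i^2.
  (4-6)^2=4, (5-5)^2=0, (7-2)^2=25, (1-1)^2=0, (2-7)^2=25, (6-4)^2=4, (3-3)^2=0
sum(d^2) = 58.
Step 3: rho = 1 - 6*58 / (7*(7^2 - 1)) = 1 - 348/336 = -0.035714.
Step 4: Under H0, t = rho * sqrt((n-2)/(1-rho^2)) = -0.0799 ~ t(5).
Step 5: Two-sided p-value from the t-distribution with 5 df = 0.939408.
Step 6: alpha = 0.1. fail to reject H0.

rho = -0.0357, p = 0.939408, fail to reject H0 at alpha = 0.1.


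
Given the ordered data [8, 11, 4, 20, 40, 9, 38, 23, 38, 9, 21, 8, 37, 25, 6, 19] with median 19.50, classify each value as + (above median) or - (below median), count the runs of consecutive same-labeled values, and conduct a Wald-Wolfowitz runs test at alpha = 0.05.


Step 1: Compute median = 19.50; label A = above, B = below.
Labels in order: BBBAABAAABABAABB  (n_A = 8, n_B = 8)
Step 2: Count runs R = 9.
Step 3: Under H0 (random ordering), E[R] = 2*n_A*n_B/(n_A+n_B) + 1 = 2*8*8/16 + 1 = 9.0000.
        Var[R] = 2*n_A*n_B*(2*n_A*n_B - n_A - n_B) / ((n_A+n_B)^2 * (n_A+n_B-1)) = 14336/3840 = 3.7333.
        SD[R] = 1.9322.
Step 4: R = E[R], so z = 0 with no continuity correction.
Step 5: Two-sided p-value via normal approximation = 2*(1 - Phi(|z|)) = 1.000000.
Step 6: alpha = 0.05. fail to reject H0.

R = 9, z = 0.0000, p = 1.000000, fail to reject H0.


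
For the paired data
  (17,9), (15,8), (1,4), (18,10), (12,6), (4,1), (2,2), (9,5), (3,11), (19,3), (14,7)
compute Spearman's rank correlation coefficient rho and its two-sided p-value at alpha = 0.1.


Step 1: Rank x and y separately (midranks; no ties here).
rank(x): 17->9, 15->8, 1->1, 18->10, 12->6, 4->4, 2->2, 9->5, 3->3, 19->11, 14->7
rank(y): 9->9, 8->8, 4->4, 10->10, 6->6, 1->1, 2->2, 5->5, 11->11, 3->3, 7->7
Step 2: d_i = R_x(i) - R_y(i); compute d_i^2.
  (9-9)^2=0, (8-8)^2=0, (1-4)^2=9, (10-10)^2=0, (6-6)^2=0, (4-1)^2=9, (2-2)^2=0, (5-5)^2=0, (3-11)^2=64, (11-3)^2=64, (7-7)^2=0
sum(d^2) = 146.
Step 3: rho = 1 - 6*146 / (11*(11^2 - 1)) = 1 - 876/1320 = 0.336364.
Step 4: Under H0, t = rho * sqrt((n-2)/(1-rho^2)) = 1.0715 ~ t(9).
Step 5: Two-sided p-value from the t-distribution with 9 df = 0.311824.
Step 6: alpha = 0.1. fail to reject H0.

rho = 0.3364, p = 0.311824, fail to reject H0 at alpha = 0.1.


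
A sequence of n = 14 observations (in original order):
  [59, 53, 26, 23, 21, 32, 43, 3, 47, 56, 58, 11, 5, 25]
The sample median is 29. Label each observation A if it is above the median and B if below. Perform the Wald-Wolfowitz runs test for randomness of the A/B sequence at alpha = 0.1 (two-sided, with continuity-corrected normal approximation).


Step 1: Compute median = 29; label A = above, B = below.
Labels in order: AABBBAABAAABBB  (n_A = 7, n_B = 7)
Step 2: Count runs R = 6.
Step 3: Under H0 (random ordering), E[R] = 2*n_A*n_B/(n_A+n_B) + 1 = 2*7*7/14 + 1 = 8.0000.
        Var[R] = 2*n_A*n_B*(2*n_A*n_B - n_A - n_B) / ((n_A+n_B)^2 * (n_A+n_B-1)) = 8232/2548 = 3.2308.
        SD[R] = 1.7974.
Step 4: Continuity-corrected z = (R + 0.5 - E[R]) / SD[R] = (6 + 0.5 - 8.0000) / 1.7974 = -0.8345.
Step 5: Two-sided p-value via normal approximation = 2*(1 - Phi(|z|)) = 0.403986.
Step 6: alpha = 0.1. fail to reject H0.

R = 6, z = -0.8345, p = 0.403986, fail to reject H0.


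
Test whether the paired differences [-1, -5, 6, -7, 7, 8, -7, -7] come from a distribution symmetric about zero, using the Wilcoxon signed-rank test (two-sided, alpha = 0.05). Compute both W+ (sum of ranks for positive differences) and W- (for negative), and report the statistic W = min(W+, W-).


Step 1: Drop any zero differences (none here) and take |d_i|.
|d| = [1, 5, 6, 7, 7, 8, 7, 7]
Step 2: Midrank |d_i| (ties get averaged ranks).
ranks: |1|->1, |5|->2, |6|->3, |7|->5.5, |7|->5.5, |8|->8, |7|->5.5, |7|->5.5
Step 3: Attach original signs; sum ranks with positive sign and with negative sign.
W+ = 3 + 5.5 + 8 = 16.5
W- = 1 + 2 + 5.5 + 5.5 + 5.5 = 19.5
(Check: W+ + W- = 36 should equal n(n+1)/2 = 36.)
Step 4: Test statistic W = min(W+, W-) = 16.5.
Step 5: Ties in |d|, so use the tie-corrected normal approximation.
        E[W] = n(n+1)/4 = 8*9/4 = 18.
        Tie groups: |d|=7 (t=4); sum(t^3 - t) = 60.
        Var[W] = n(n+1)(2n+1)/24 - sum(t^3-t)/48 = 1224/24 - 60/48 = 49.75.
        z = (W - E[W]) / sqrt(Var[W]) = (16.5 - 18) / 7.0534 = -0.2127.
        Two-sided p = 2*Phi(z) = 0.831589.
Step 6: alpha = 0.05. fail to reject H0.

W+ = 16.5, W- = 19.5, W = min = 16.5, p = 0.831589, fail to reject H0.


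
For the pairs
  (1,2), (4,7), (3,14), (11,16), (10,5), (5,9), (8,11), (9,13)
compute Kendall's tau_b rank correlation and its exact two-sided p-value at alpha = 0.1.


Step 1: Enumerate the 28 unordered pairs (i,j) with i<j and classify each by sign(x_j-x_i) * sign(y_j-y_i).
  (1,2):dx=+3,dy=+5->C; (1,3):dx=+2,dy=+12->C; (1,4):dx=+10,dy=+14->C; (1,5):dx=+9,dy=+3->C
  (1,6):dx=+4,dy=+7->C; (1,7):dx=+7,dy=+9->C; (1,8):dx=+8,dy=+11->C; (2,3):dx=-1,dy=+7->D
  (2,4):dx=+7,dy=+9->C; (2,5):dx=+6,dy=-2->D; (2,6):dx=+1,dy=+2->C; (2,7):dx=+4,dy=+4->C
  (2,8):dx=+5,dy=+6->C; (3,4):dx=+8,dy=+2->C; (3,5):dx=+7,dy=-9->D; (3,6):dx=+2,dy=-5->D
  (3,7):dx=+5,dy=-3->D; (3,8):dx=+6,dy=-1->D; (4,5):dx=-1,dy=-11->C; (4,6):dx=-6,dy=-7->C
  (4,7):dx=-3,dy=-5->C; (4,8):dx=-2,dy=-3->C; (5,6):dx=-5,dy=+4->D; (5,7):dx=-2,dy=+6->D
  (5,8):dx=-1,dy=+8->D; (6,7):dx=+3,dy=+2->C; (6,8):dx=+4,dy=+4->C; (7,8):dx=+1,dy=+2->C
Step 2: C = 19, D = 9, total pairs = 28.
Step 3: tau = (C - D)/(n(n-1)/2) = (19 - 9)/28 = 0.357143.
Step 4: Exact two-sided p-value (enumerate n! = 40320 permutations of y under H0): p = 0.275099.
Step 5: alpha = 0.1. fail to reject H0.

tau_b = 0.3571 (C=19, D=9), p = 0.275099, fail to reject H0.


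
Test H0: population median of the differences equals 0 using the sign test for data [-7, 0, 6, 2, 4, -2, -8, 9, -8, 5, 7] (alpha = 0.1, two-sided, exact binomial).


Step 1: Discard zero differences. Original n = 11; n_eff = number of nonzero differences = 10.
Nonzero differences (with sign): -7, +6, +2, +4, -2, -8, +9, -8, +5, +7
Step 2: Count signs: positive = 6, negative = 4.
Step 3: Under H0: P(positive) = 0.5, so the number of positives S ~ Bin(10, 0.5).
Step 4: Two-sided exact p-value = sum of Bin(10,0.5) probabilities at or below the observed probability = 0.753906.
Step 5: alpha = 0.1. fail to reject H0.

n_eff = 10, pos = 6, neg = 4, p = 0.753906, fail to reject H0.


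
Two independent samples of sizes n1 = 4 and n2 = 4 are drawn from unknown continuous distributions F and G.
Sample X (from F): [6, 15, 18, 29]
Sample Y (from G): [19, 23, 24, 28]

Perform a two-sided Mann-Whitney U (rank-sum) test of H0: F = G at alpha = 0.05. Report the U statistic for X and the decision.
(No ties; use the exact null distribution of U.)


Step 1: Combine and sort all 8 observations; assign midranks.
sorted (value, group): (6,X), (15,X), (18,X), (19,Y), (23,Y), (24,Y), (28,Y), (29,X)
ranks: 6->1, 15->2, 18->3, 19->4, 23->5, 24->6, 28->7, 29->8
Step 2: Rank sum for X: R1 = 1 + 2 + 3 + 8 = 14.
Step 3: U_X = R1 - n1(n1+1)/2 = 14 - 4*5/2 = 14 - 10 = 4.
       U_Y = n1*n2 - U_X = 16 - 4 = 12.
Step 4: No ties, so the exact null distribution of U (based on enumerating the C(8,4) = 70 equally likely rank assignments) gives the two-sided p-value.
Step 5: p-value = 0.342857; compare to alpha = 0.05. fail to reject H0.

U_X = 4, p = 0.342857, fail to reject H0 at alpha = 0.05.


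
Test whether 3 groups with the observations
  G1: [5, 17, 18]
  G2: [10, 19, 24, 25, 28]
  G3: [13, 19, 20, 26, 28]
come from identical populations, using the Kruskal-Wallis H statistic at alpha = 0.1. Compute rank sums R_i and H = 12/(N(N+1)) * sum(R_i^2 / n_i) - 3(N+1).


Step 1: Combine all N = 13 observations and assign midranks.
sorted (value, group, rank): (5,G1,1), (10,G2,2), (13,G3,3), (17,G1,4), (18,G1,5), (19,G2,6.5), (19,G3,6.5), (20,G3,8), (24,G2,9), (25,G2,10), (26,G3,11), (28,G2,12.5), (28,G3,12.5)
Step 2: Sum ranks within each group.
R_1 = 10 (n_1 = 3)
R_2 = 40 (n_2 = 5)
R_3 = 41 (n_3 = 5)
Step 3: H = 12/(N(N+1)) * sum(R_i^2/n_i) - 3(N+1)
     = 12/(13*14) * (10^2/3 + 40^2/5 + 41^2/5) - 3*14
     = 0.065934 * 689.533 - 42
     = 3.463736.
Step 4: Ties present; correction factor C = 1 - 12/(13^3 - 13) = 0.994505. Corrected H = 3.463736 / 0.994505 = 3.482873.
Step 5: Under H0, H ~ chi^2(2); p-value = 0.175268.
Step 6: alpha = 0.1. fail to reject H0.

H = 3.4829, df = 2, p = 0.175268, fail to reject H0.


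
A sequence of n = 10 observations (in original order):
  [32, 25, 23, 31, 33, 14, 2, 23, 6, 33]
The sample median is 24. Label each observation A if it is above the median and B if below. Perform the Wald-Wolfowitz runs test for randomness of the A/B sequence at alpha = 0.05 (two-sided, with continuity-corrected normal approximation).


Step 1: Compute median = 24; label A = above, B = below.
Labels in order: AABAABBBBA  (n_A = 5, n_B = 5)
Step 2: Count runs R = 5.
Step 3: Under H0 (random ordering), E[R] = 2*n_A*n_B/(n_A+n_B) + 1 = 2*5*5/10 + 1 = 6.0000.
        Var[R] = 2*n_A*n_B*(2*n_A*n_B - n_A - n_B) / ((n_A+n_B)^2 * (n_A+n_B-1)) = 2000/900 = 2.2222.
        SD[R] = 1.4907.
Step 4: Continuity-corrected z = (R + 0.5 - E[R]) / SD[R] = (5 + 0.5 - 6.0000) / 1.4907 = -0.3354.
Step 5: Two-sided p-value via normal approximation = 2*(1 - Phi(|z|)) = 0.737316.
Step 6: alpha = 0.05. fail to reject H0.

R = 5, z = -0.3354, p = 0.737316, fail to reject H0.


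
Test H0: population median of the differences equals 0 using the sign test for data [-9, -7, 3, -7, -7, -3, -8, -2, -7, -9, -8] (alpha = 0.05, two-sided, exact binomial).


Step 1: Discard zero differences. Original n = 11; n_eff = number of nonzero differences = 11.
Nonzero differences (with sign): -9, -7, +3, -7, -7, -3, -8, -2, -7, -9, -8
Step 2: Count signs: positive = 1, negative = 10.
Step 3: Under H0: P(positive) = 0.5, so the number of positives S ~ Bin(11, 0.5).
Step 4: Two-sided exact p-value = sum of Bin(11,0.5) probabilities at or below the observed probability = 0.011719.
Step 5: alpha = 0.05. reject H0.

n_eff = 11, pos = 1, neg = 10, p = 0.011719, reject H0.


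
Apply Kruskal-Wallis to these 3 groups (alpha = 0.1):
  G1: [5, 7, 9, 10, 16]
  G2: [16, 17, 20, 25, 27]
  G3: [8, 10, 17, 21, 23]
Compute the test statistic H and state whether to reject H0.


Step 1: Combine all N = 15 observations and assign midranks.
sorted (value, group, rank): (5,G1,1), (7,G1,2), (8,G3,3), (9,G1,4), (10,G1,5.5), (10,G3,5.5), (16,G1,7.5), (16,G2,7.5), (17,G2,9.5), (17,G3,9.5), (20,G2,11), (21,G3,12), (23,G3,13), (25,G2,14), (27,G2,15)
Step 2: Sum ranks within each group.
R_1 = 20 (n_1 = 5)
R_2 = 57 (n_2 = 5)
R_3 = 43 (n_3 = 5)
Step 3: H = 12/(N(N+1)) * sum(R_i^2/n_i) - 3(N+1)
     = 12/(15*16) * (20^2/5 + 57^2/5 + 43^2/5) - 3*16
     = 0.050000 * 1099.6 - 48
     = 6.980000.
Step 4: Ties present; correction factor C = 1 - 18/(15^3 - 15) = 0.994643. Corrected H = 6.980000 / 0.994643 = 7.017594.
Step 5: Under H0, H ~ chi^2(2); p-value = 0.029933.
Step 6: alpha = 0.1. reject H0.

H = 7.0176, df = 2, p = 0.029933, reject H0.


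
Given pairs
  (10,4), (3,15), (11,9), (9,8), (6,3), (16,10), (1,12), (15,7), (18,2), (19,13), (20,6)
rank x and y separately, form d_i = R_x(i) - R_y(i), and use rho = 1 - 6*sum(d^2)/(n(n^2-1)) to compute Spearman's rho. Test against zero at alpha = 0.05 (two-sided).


Step 1: Rank x and y separately (midranks; no ties here).
rank(x): 10->5, 3->2, 11->6, 9->4, 6->3, 16->8, 1->1, 15->7, 18->9, 19->10, 20->11
rank(y): 4->3, 15->11, 9->7, 8->6, 3->2, 10->8, 12->9, 7->5, 2->1, 13->10, 6->4
Step 2: d_i = R_x(i) - R_y(i); compute d_i^2.
  (5-3)^2=4, (2-11)^2=81, (6-7)^2=1, (4-6)^2=4, (3-2)^2=1, (8-8)^2=0, (1-9)^2=64, (7-5)^2=4, (9-1)^2=64, (10-10)^2=0, (11-4)^2=49
sum(d^2) = 272.
Step 3: rho = 1 - 6*272 / (11*(11^2 - 1)) = 1 - 1632/1320 = -0.236364.
Step 4: Under H0, t = rho * sqrt((n-2)/(1-rho^2)) = -0.7298 ~ t(9).
Step 5: Two-sided p-value from the t-distribution with 9 df = 0.484091.
Step 6: alpha = 0.05. fail to reject H0.

rho = -0.2364, p = 0.484091, fail to reject H0 at alpha = 0.05.


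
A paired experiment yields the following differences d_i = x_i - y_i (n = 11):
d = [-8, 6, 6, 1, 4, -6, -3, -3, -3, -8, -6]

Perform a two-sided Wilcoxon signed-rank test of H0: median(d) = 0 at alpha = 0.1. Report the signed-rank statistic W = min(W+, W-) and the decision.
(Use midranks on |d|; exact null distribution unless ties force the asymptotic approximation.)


Step 1: Drop any zero differences (none here) and take |d_i|.
|d| = [8, 6, 6, 1, 4, 6, 3, 3, 3, 8, 6]
Step 2: Midrank |d_i| (ties get averaged ranks).
ranks: |8|->10.5, |6|->7.5, |6|->7.5, |1|->1, |4|->5, |6|->7.5, |3|->3, |3|->3, |3|->3, |8|->10.5, |6|->7.5
Step 3: Attach original signs; sum ranks with positive sign and with negative sign.
W+ = 7.5 + 7.5 + 1 + 5 = 21
W- = 10.5 + 7.5 + 3 + 3 + 3 + 10.5 + 7.5 = 45
(Check: W+ + W- = 66 should equal n(n+1)/2 = 66.)
Step 4: Test statistic W = min(W+, W-) = 21.
Step 5: Ties in |d|, so use the tie-corrected normal approximation.
        E[W] = n(n+1)/4 = 11*12/4 = 33.
        Tie groups: |d|=3 (t=3), |d|=6 (t=4), |d|=8 (t=2); sum(t^3 - t) = 90.
        Var[W] = n(n+1)(2n+1)/24 - sum(t^3-t)/48 = 3036/24 - 90/48 = 124.625.
        z = (W - E[W]) / sqrt(Var[W]) = (21 - 33) / 11.1636 = -1.0749.
        Two-sided p = 2*Phi(z) = 0.282408.
Step 6: alpha = 0.1. fail to reject H0.

W+ = 21, W- = 45, W = min = 21, p = 0.282408, fail to reject H0.


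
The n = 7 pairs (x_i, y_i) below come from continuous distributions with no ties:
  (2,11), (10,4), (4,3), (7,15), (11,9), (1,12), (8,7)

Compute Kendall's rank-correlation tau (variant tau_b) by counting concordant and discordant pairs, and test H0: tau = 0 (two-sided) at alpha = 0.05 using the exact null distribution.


Step 1: Enumerate the 21 unordered pairs (i,j) with i<j and classify each by sign(x_j-x_i) * sign(y_j-y_i).
  (1,2):dx=+8,dy=-7->D; (1,3):dx=+2,dy=-8->D; (1,4):dx=+5,dy=+4->C; (1,5):dx=+9,dy=-2->D
  (1,6):dx=-1,dy=+1->D; (1,7):dx=+6,dy=-4->D; (2,3):dx=-6,dy=-1->C; (2,4):dx=-3,dy=+11->D
  (2,5):dx=+1,dy=+5->C; (2,6):dx=-9,dy=+8->D; (2,7):dx=-2,dy=+3->D; (3,4):dx=+3,dy=+12->C
  (3,5):dx=+7,dy=+6->C; (3,6):dx=-3,dy=+9->D; (3,7):dx=+4,dy=+4->C; (4,5):dx=+4,dy=-6->D
  (4,6):dx=-6,dy=-3->C; (4,7):dx=+1,dy=-8->D; (5,6):dx=-10,dy=+3->D; (5,7):dx=-3,dy=-2->C
  (6,7):dx=+7,dy=-5->D
Step 2: C = 8, D = 13, total pairs = 21.
Step 3: tau = (C - D)/(n(n-1)/2) = (8 - 13)/21 = -0.238095.
Step 4: Exact two-sided p-value (enumerate n! = 5040 permutations of y under H0): p = 0.561905.
Step 5: alpha = 0.05. fail to reject H0.

tau_b = -0.2381 (C=8, D=13), p = 0.561905, fail to reject H0.


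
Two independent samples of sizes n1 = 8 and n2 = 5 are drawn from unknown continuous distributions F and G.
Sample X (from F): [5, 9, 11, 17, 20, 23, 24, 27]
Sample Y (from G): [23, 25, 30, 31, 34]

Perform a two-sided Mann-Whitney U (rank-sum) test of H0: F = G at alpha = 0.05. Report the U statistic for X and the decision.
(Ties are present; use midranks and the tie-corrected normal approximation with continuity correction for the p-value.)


Step 1: Combine and sort all 13 observations; assign midranks.
sorted (value, group): (5,X), (9,X), (11,X), (17,X), (20,X), (23,X), (23,Y), (24,X), (25,Y), (27,X), (30,Y), (31,Y), (34,Y)
ranks: 5->1, 9->2, 11->3, 17->4, 20->5, 23->6.5, 23->6.5, 24->8, 25->9, 27->10, 30->11, 31->12, 34->13
Step 2: Rank sum for X: R1 = 1 + 2 + 3 + 4 + 5 + 6.5 + 8 + 10 = 39.5.
Step 3: U_X = R1 - n1(n1+1)/2 = 39.5 - 8*9/2 = 39.5 - 36 = 3.5.
       U_Y = n1*n2 - U_X = 40 - 3.5 = 36.5.
Step 4: Ties are present, so use the tie-corrected normal approximation (with continuity correction) for the p-value.
Step 5: p-value = 0.019007; compare to alpha = 0.05. reject H0.

U_X = 3.5, p = 0.019007, reject H0 at alpha = 0.05.


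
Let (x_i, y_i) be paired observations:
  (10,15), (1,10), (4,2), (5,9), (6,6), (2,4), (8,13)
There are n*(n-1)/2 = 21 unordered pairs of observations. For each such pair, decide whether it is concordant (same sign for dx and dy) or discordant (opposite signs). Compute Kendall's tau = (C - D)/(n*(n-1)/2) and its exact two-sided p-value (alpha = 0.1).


Step 1: Enumerate the 21 unordered pairs (i,j) with i<j and classify each by sign(x_j-x_i) * sign(y_j-y_i).
  (1,2):dx=-9,dy=-5->C; (1,3):dx=-6,dy=-13->C; (1,4):dx=-5,dy=-6->C; (1,5):dx=-4,dy=-9->C
  (1,6):dx=-8,dy=-11->C; (1,7):dx=-2,dy=-2->C; (2,3):dx=+3,dy=-8->D; (2,4):dx=+4,dy=-1->D
  (2,5):dx=+5,dy=-4->D; (2,6):dx=+1,dy=-6->D; (2,7):dx=+7,dy=+3->C; (3,4):dx=+1,dy=+7->C
  (3,5):dx=+2,dy=+4->C; (3,6):dx=-2,dy=+2->D; (3,7):dx=+4,dy=+11->C; (4,5):dx=+1,dy=-3->D
  (4,6):dx=-3,dy=-5->C; (4,7):dx=+3,dy=+4->C; (5,6):dx=-4,dy=-2->C; (5,7):dx=+2,dy=+7->C
  (6,7):dx=+6,dy=+9->C
Step 2: C = 15, D = 6, total pairs = 21.
Step 3: tau = (C - D)/(n(n-1)/2) = (15 - 6)/21 = 0.428571.
Step 4: Exact two-sided p-value (enumerate n! = 5040 permutations of y under H0): p = 0.238889.
Step 5: alpha = 0.1. fail to reject H0.

tau_b = 0.4286 (C=15, D=6), p = 0.238889, fail to reject H0.


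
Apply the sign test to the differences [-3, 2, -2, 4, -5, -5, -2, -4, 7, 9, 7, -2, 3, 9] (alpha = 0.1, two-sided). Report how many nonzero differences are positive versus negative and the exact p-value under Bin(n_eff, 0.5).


Step 1: Discard zero differences. Original n = 14; n_eff = number of nonzero differences = 14.
Nonzero differences (with sign): -3, +2, -2, +4, -5, -5, -2, -4, +7, +9, +7, -2, +3, +9
Step 2: Count signs: positive = 7, negative = 7.
Step 3: Under H0: P(positive) = 0.5, so the number of positives S ~ Bin(14, 0.5).
Step 4: Two-sided exact p-value = sum of Bin(14,0.5) probabilities at or below the observed probability = 1.000000.
Step 5: alpha = 0.1. fail to reject H0.

n_eff = 14, pos = 7, neg = 7, p = 1.000000, fail to reject H0.


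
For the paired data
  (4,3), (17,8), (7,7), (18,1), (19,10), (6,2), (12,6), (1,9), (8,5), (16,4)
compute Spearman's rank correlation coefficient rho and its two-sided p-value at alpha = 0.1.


Step 1: Rank x and y separately (midranks; no ties here).
rank(x): 4->2, 17->8, 7->4, 18->9, 19->10, 6->3, 12->6, 1->1, 8->5, 16->7
rank(y): 3->3, 8->8, 7->7, 1->1, 10->10, 2->2, 6->6, 9->9, 5->5, 4->4
Step 2: d_i = R_x(i) - R_y(i); compute d_i^2.
  (2-3)^2=1, (8-8)^2=0, (4-7)^2=9, (9-1)^2=64, (10-10)^2=0, (3-2)^2=1, (6-6)^2=0, (1-9)^2=64, (5-5)^2=0, (7-4)^2=9
sum(d^2) = 148.
Step 3: rho = 1 - 6*148 / (10*(10^2 - 1)) = 1 - 888/990 = 0.103030.
Step 4: Under H0, t = rho * sqrt((n-2)/(1-rho^2)) = 0.2930 ~ t(8).
Step 5: Two-sided p-value from the t-distribution with 8 df = 0.776998.
Step 6: alpha = 0.1. fail to reject H0.

rho = 0.1030, p = 0.776998, fail to reject H0 at alpha = 0.1.


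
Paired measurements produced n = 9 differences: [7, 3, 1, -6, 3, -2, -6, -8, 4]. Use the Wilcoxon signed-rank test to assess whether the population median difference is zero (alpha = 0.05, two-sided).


Step 1: Drop any zero differences (none here) and take |d_i|.
|d| = [7, 3, 1, 6, 3, 2, 6, 8, 4]
Step 2: Midrank |d_i| (ties get averaged ranks).
ranks: |7|->8, |3|->3.5, |1|->1, |6|->6.5, |3|->3.5, |2|->2, |6|->6.5, |8|->9, |4|->5
Step 3: Attach original signs; sum ranks with positive sign and with negative sign.
W+ = 8 + 3.5 + 1 + 3.5 + 5 = 21
W- = 6.5 + 2 + 6.5 + 9 = 24
(Check: W+ + W- = 45 should equal n(n+1)/2 = 45.)
Step 4: Test statistic W = min(W+, W-) = 21.
Step 5: Ties in |d|, so use the tie-corrected normal approximation.
        E[W] = n(n+1)/4 = 9*10/4 = 22.5.
        Tie groups: |d|=3 (t=2), |d|=6 (t=2); sum(t^3 - t) = 12.
        Var[W] = n(n+1)(2n+1)/24 - sum(t^3-t)/48 = 1710/24 - 12/48 = 71.
        z = (W - E[W]) / sqrt(Var[W]) = (21 - 22.5) / 8.4261 = -0.1780.
        Two-sided p = 2*Phi(z) = 0.858709.
Step 6: alpha = 0.05. fail to reject H0.

W+ = 21, W- = 24, W = min = 21, p = 0.858709, fail to reject H0.


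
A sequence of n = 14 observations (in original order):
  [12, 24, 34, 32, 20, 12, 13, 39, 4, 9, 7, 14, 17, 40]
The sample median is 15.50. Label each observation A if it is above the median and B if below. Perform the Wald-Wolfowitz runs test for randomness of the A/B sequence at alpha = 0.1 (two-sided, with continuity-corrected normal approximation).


Step 1: Compute median = 15.50; label A = above, B = below.
Labels in order: BAAAABBABBBBAA  (n_A = 7, n_B = 7)
Step 2: Count runs R = 6.
Step 3: Under H0 (random ordering), E[R] = 2*n_A*n_B/(n_A+n_B) + 1 = 2*7*7/14 + 1 = 8.0000.
        Var[R] = 2*n_A*n_B*(2*n_A*n_B - n_A - n_B) / ((n_A+n_B)^2 * (n_A+n_B-1)) = 8232/2548 = 3.2308.
        SD[R] = 1.7974.
Step 4: Continuity-corrected z = (R + 0.5 - E[R]) / SD[R] = (6 + 0.5 - 8.0000) / 1.7974 = -0.8345.
Step 5: Two-sided p-value via normal approximation = 2*(1 - Phi(|z|)) = 0.403986.
Step 6: alpha = 0.1. fail to reject H0.

R = 6, z = -0.8345, p = 0.403986, fail to reject H0.


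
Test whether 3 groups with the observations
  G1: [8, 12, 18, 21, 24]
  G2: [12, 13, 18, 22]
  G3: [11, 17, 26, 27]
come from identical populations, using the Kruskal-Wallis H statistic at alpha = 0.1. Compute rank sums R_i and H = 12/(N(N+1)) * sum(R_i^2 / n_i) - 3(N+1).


Step 1: Combine all N = 13 observations and assign midranks.
sorted (value, group, rank): (8,G1,1), (11,G3,2), (12,G1,3.5), (12,G2,3.5), (13,G2,5), (17,G3,6), (18,G1,7.5), (18,G2,7.5), (21,G1,9), (22,G2,10), (24,G1,11), (26,G3,12), (27,G3,13)
Step 2: Sum ranks within each group.
R_1 = 32 (n_1 = 5)
R_2 = 26 (n_2 = 4)
R_3 = 33 (n_3 = 4)
Step 3: H = 12/(N(N+1)) * sum(R_i^2/n_i) - 3(N+1)
     = 12/(13*14) * (32^2/5 + 26^2/4 + 33^2/4) - 3*14
     = 0.065934 * 646.05 - 42
     = 0.596703.
Step 4: Ties present; correction factor C = 1 - 12/(13^3 - 13) = 0.994505. Corrected H = 0.596703 / 0.994505 = 0.600000.
Step 5: Under H0, H ~ chi^2(2); p-value = 0.740818.
Step 6: alpha = 0.1. fail to reject H0.

H = 0.6000, df = 2, p = 0.740818, fail to reject H0.


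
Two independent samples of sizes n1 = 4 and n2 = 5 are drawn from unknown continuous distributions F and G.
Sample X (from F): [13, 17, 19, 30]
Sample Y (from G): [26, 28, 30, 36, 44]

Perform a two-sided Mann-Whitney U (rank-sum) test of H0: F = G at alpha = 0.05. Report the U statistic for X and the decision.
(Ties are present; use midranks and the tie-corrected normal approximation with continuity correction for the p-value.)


Step 1: Combine and sort all 9 observations; assign midranks.
sorted (value, group): (13,X), (17,X), (19,X), (26,Y), (28,Y), (30,X), (30,Y), (36,Y), (44,Y)
ranks: 13->1, 17->2, 19->3, 26->4, 28->5, 30->6.5, 30->6.5, 36->8, 44->9
Step 2: Rank sum for X: R1 = 1 + 2 + 3 + 6.5 = 12.5.
Step 3: U_X = R1 - n1(n1+1)/2 = 12.5 - 4*5/2 = 12.5 - 10 = 2.5.
       U_Y = n1*n2 - U_X = 20 - 2.5 = 17.5.
Step 4: Ties are present, so use the tie-corrected normal approximation (with continuity correction) for the p-value.
Step 5: p-value = 0.085100; compare to alpha = 0.05. fail to reject H0.

U_X = 2.5, p = 0.085100, fail to reject H0 at alpha = 0.05.


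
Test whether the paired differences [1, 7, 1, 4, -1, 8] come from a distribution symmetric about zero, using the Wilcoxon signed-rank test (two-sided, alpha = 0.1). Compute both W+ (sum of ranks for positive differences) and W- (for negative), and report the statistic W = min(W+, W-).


Step 1: Drop any zero differences (none here) and take |d_i|.
|d| = [1, 7, 1, 4, 1, 8]
Step 2: Midrank |d_i| (ties get averaged ranks).
ranks: |1|->2, |7|->5, |1|->2, |4|->4, |1|->2, |8|->6
Step 3: Attach original signs; sum ranks with positive sign and with negative sign.
W+ = 2 + 5 + 2 + 4 + 6 = 19
W- = 2 = 2
(Check: W+ + W- = 21 should equal n(n+1)/2 = 21.)
Step 4: Test statistic W = min(W+, W-) = 2.
Step 5: Ties in |d|, so use the tie-corrected normal approximation.
        E[W] = n(n+1)/4 = 6*7/4 = 10.5.
        Tie groups: |d|=1 (t=3); sum(t^3 - t) = 24.
        Var[W] = n(n+1)(2n+1)/24 - sum(t^3-t)/48 = 546/24 - 24/48 = 22.25.
        z = (W - E[W]) / sqrt(Var[W]) = (2 - 10.5) / 4.7170 = -1.8020.
        Two-sided p = 2*Phi(z) = 0.071546.
Step 6: alpha = 0.1. reject H0.

W+ = 19, W- = 2, W = min = 2, p = 0.071546, reject H0.


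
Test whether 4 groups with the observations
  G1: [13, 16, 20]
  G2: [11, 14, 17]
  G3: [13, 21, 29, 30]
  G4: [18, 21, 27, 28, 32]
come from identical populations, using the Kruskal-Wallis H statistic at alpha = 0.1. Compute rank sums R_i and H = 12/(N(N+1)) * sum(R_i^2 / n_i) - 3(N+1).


Step 1: Combine all N = 15 observations and assign midranks.
sorted (value, group, rank): (11,G2,1), (13,G1,2.5), (13,G3,2.5), (14,G2,4), (16,G1,5), (17,G2,6), (18,G4,7), (20,G1,8), (21,G3,9.5), (21,G4,9.5), (27,G4,11), (28,G4,12), (29,G3,13), (30,G3,14), (32,G4,15)
Step 2: Sum ranks within each group.
R_1 = 15.5 (n_1 = 3)
R_2 = 11 (n_2 = 3)
R_3 = 39 (n_3 = 4)
R_4 = 54.5 (n_4 = 5)
Step 3: H = 12/(N(N+1)) * sum(R_i^2/n_i) - 3(N+1)
     = 12/(15*16) * (15.5^2/3 + 11^2/3 + 39^2/4 + 54.5^2/5) - 3*16
     = 0.050000 * 1094.72 - 48
     = 6.735833.
Step 4: Ties present; correction factor C = 1 - 12/(15^3 - 15) = 0.996429. Corrected H = 6.735833 / 0.996429 = 6.759976.
Step 5: Under H0, H ~ chi^2(3); p-value = 0.079955.
Step 6: alpha = 0.1. reject H0.

H = 6.7600, df = 3, p = 0.079955, reject H0.


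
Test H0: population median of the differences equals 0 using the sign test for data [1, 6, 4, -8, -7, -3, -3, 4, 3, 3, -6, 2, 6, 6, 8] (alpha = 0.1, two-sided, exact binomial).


Step 1: Discard zero differences. Original n = 15; n_eff = number of nonzero differences = 15.
Nonzero differences (with sign): +1, +6, +4, -8, -7, -3, -3, +4, +3, +3, -6, +2, +6, +6, +8
Step 2: Count signs: positive = 10, negative = 5.
Step 3: Under H0: P(positive) = 0.5, so the number of positives S ~ Bin(15, 0.5).
Step 4: Two-sided exact p-value = sum of Bin(15,0.5) probabilities at or below the observed probability = 0.301758.
Step 5: alpha = 0.1. fail to reject H0.

n_eff = 15, pos = 10, neg = 5, p = 0.301758, fail to reject H0.


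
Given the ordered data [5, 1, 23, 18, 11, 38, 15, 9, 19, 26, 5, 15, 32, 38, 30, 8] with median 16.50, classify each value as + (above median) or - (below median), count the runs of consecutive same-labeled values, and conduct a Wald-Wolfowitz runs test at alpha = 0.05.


Step 1: Compute median = 16.50; label A = above, B = below.
Labels in order: BBAABABBAABBAAAB  (n_A = 8, n_B = 8)
Step 2: Count runs R = 9.
Step 3: Under H0 (random ordering), E[R] = 2*n_A*n_B/(n_A+n_B) + 1 = 2*8*8/16 + 1 = 9.0000.
        Var[R] = 2*n_A*n_B*(2*n_A*n_B - n_A - n_B) / ((n_A+n_B)^2 * (n_A+n_B-1)) = 14336/3840 = 3.7333.
        SD[R] = 1.9322.
Step 4: R = E[R], so z = 0 with no continuity correction.
Step 5: Two-sided p-value via normal approximation = 2*(1 - Phi(|z|)) = 1.000000.
Step 6: alpha = 0.05. fail to reject H0.

R = 9, z = 0.0000, p = 1.000000, fail to reject H0.
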